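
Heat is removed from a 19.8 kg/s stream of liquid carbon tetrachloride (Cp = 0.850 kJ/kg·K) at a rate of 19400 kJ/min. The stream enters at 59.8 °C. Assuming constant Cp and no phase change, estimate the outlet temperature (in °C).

T_out = 40.6 °C

Q = 19400 kJ/min = 323.33 kJ/s
ΔT = Q/(ṁ·Cp) = 323.33/(19.8×0.850) = 19.212 K
T_out = 59.8 − 19.212 = 40.588 °C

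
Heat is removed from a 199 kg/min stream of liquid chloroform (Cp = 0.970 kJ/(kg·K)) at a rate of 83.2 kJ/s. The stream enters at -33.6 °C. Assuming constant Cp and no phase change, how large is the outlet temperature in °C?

Q = 83.2 kJ/s = 4992 kJ/min
ΔT = Q/(ṁ·Cp) = 4992/(199×0.970) = 25.861 K
T_out = -33.6 − 25.861 = -59.461 °C

T_out = -59.5 °C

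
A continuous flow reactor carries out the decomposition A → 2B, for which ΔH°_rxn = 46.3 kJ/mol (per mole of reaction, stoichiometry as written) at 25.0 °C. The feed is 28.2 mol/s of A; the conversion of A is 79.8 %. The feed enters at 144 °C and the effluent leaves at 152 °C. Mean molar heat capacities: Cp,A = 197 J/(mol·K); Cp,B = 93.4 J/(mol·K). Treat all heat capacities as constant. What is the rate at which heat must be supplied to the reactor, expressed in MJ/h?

Q_in = 3810 MJ/h

Extent of reaction ξ = 0.798 × 28.2 = 22.504 mol/s
Reaction term: ξ·ΔH°_rxn = 22.504 × 46.3 = 1041.9 kJ/s
Sensible, feed 144→25 °C: -661.09 kJ/s
Outlet flows (mol/s): A 5.6964, B 45.007
Sensible, products 25→152 °C: 676.38 kJ/s
Q = ΔH = 1057.2 kJ/s = 1057.2 kW
Heat supplied = 3806 MJ/h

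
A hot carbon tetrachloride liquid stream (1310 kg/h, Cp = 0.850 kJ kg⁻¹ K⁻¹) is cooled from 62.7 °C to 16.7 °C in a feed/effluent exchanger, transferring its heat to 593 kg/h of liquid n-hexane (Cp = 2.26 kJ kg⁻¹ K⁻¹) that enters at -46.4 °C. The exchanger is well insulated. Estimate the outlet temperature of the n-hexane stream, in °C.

Heat released by hot stream: Q = 1310 × 0.850 × (62.7 − 16.7) = 51221 kJ/h
Energy balance on cold side (adiabatic exchanger): Q = ṁ_c·Cp_c·(T_c,out − T_c,in)
T_c,out = -46.4 + 51221/(593 × 2.26) = -8.1805 °C

T_c,out = -8.18 °C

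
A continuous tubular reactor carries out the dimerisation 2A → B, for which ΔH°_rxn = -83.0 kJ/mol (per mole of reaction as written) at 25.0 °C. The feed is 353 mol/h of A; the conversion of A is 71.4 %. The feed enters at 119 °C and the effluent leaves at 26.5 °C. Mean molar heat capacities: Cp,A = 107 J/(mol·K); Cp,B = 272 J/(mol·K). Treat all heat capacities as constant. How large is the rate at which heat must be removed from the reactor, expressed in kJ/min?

Q_out = 232 kJ/min

Extent of reaction ξ = 0.714 × 353 / 2 = 126.02 mol/h
Reaction term: ξ·ΔH°_rxn = 126.02 × -83.0 = -10460 kJ/h
Sensible, feed 119→25 °C: -3550.5 kJ/h
Outlet flows (mol/h): A 100.96, B 126.02
Sensible, products 25→26.5 °C: 67.62 kJ/h
Q = ΔH = -13943 kJ/h = -3.8729 kW
Heat removed = 232.38 kJ/min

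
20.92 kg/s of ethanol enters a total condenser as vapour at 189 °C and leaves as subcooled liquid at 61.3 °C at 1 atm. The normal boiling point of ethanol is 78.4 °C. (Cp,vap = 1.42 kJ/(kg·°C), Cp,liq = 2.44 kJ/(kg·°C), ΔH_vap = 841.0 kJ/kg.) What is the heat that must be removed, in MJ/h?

vapour 189→78.4 °C: -157.05 kJ/kg
condensation at 78.4 °C: -841 kJ/kg
liquid 78.4→61.3 °C: -41.724 kJ/kg
Δh = -157.05 + -841 + -41.724 = -1039.8 kJ/kg
Q = ṁ·Δh = 20.92 kg/s × -1039.8 kJ/kg = -21752 kJ/s
|Q| = 21752 kW = 78308 MJ/h

Q_c = 78300 MJ/h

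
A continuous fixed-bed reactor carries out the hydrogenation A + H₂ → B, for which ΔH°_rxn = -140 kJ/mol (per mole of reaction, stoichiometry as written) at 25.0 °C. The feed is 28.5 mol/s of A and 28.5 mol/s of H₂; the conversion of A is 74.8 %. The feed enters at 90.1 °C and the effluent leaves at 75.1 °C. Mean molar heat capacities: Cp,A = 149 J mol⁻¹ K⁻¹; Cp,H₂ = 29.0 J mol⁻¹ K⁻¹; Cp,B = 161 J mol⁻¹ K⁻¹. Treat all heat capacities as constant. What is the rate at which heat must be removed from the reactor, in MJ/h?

Extent of reaction ξ = 0.748 × 28.5 = 21.318 mol/s
Reaction term: ξ·ΔH°_rxn = 21.318 × -140 = -2984.5 kJ/s
Sensible, feed 90.1→25 °C: -330.25 kJ/s
Outlet flows (mol/s): A 7.182, H₂ 7.182, B 21.318
Sensible, products 25→75.1 °C: 236 kJ/s
Q = ΔH = -3078.8 kJ/s = -3078.8 kW
Heat removed = 11084 MJ/h

Q_out = 11100 MJ/h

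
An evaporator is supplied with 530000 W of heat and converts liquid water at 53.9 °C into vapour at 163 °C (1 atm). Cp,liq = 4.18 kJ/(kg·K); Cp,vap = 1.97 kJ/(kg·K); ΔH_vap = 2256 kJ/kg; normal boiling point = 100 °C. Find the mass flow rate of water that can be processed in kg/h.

ṁ = 742 kg/h

Δh = 4.18×(100−53.9) + 2256 + 1.97×(163−100) = 2572.8 kJ/kg
Q = 530000 W = 530 kJ/s = 1.908e+06 kJ/h
ṁ = Q/Δh = 1.908e+06 / 2572.8 = 741.6 kg/h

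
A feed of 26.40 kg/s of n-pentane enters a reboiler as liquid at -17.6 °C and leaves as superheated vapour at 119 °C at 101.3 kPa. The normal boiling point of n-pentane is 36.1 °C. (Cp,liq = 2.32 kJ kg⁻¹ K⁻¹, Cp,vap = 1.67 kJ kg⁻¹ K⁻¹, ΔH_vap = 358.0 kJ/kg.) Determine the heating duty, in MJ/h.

Q = 59000 MJ/h

liquid -17.6→36.1 °C: 124.58 kJ/kg
vaporisation at 36.1 °C: 358 kJ/kg
vapour 36.1→119 °C: 138.44 kJ/kg
Δh = 124.58 + 358 + 138.44 = 621.03 kJ/kg
Q = ṁ·Δh = 26.40 kg/s × 621.03 kJ/kg = 16395 kJ/s
|Q| = 16395 kW = 59022 MJ/h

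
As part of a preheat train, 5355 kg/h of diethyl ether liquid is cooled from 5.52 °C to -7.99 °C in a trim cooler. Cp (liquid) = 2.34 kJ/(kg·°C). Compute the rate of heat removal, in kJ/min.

Q = ṁ·Cp·ΔT = 5355 × 2.34 × (-7.99 − 5.52) = -169290 kJ/h
Converting: 169290 / 3600 s = 47.025 kW
Cooling duty = 2821.5 kJ/min

Q_c = 2820 kJ/min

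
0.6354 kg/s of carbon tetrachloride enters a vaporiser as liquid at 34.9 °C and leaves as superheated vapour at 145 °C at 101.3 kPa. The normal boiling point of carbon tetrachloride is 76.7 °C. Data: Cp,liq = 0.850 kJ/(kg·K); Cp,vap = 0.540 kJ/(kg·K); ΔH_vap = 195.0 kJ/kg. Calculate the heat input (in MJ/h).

Q = 612 MJ/h

liquid 34.9→76.7 °C: 35.53 kJ/kg
vaporisation at 76.7 °C: 195 kJ/kg
vapour 76.7→145 °C: 36.882 kJ/kg
Δh = 35.53 + 195 + 36.882 = 267.41 kJ/kg
Q = ṁ·Δh = 0.6354 kg/s × 267.41 kJ/kg = 169.91 kJ/s
|Q| = 169.91 kW = 611.69 MJ/h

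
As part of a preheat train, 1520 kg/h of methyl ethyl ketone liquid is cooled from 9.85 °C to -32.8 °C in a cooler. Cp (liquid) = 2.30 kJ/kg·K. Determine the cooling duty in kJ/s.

Q_c = 41.4 kJ/s

Q = ṁ·Cp·ΔT = 1520 × 2.30 × (-32.8 − 9.85) = -149100 kJ/h
Converting: 149100 / 3600 s = 41.418 kW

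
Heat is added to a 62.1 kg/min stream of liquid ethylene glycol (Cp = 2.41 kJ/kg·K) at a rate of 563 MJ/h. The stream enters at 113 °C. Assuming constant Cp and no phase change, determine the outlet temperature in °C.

Q = 563 MJ/h = 9383.3 kJ/min
ΔT = Q/(ṁ·Cp) = 9383.3/(62.1×2.41) = 62.697 K
T_out = 113 + 62.697 = 175.7 °C

T_out = 176 °C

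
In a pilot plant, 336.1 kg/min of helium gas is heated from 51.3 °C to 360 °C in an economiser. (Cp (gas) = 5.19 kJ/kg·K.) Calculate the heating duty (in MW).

Q = ṁ·Cp·ΔT = 336.1 × 5.19 × (360 − 51.3) = 538480 kJ/min
Converting: 538480 / 60 s = 8974.7 kW
Heating duty = 8.9747 MW

Q = 8.97 MW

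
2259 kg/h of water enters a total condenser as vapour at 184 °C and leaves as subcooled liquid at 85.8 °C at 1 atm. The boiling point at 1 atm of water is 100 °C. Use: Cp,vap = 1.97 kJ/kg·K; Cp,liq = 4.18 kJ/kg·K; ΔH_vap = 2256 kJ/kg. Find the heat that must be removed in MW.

Q_c = 1.56 MW

vapour 184→100 °C: -165.48 kJ/kg
condensation at 100 °C: -2256 kJ/kg
liquid 100→85.8 °C: -59.356 kJ/kg
Δh = -165.48 + -2256 + -59.356 = -2480.8 kJ/kg
Q = ṁ·Δh = 2259 kg/h × -2480.8 kJ/kg = -5.6042e+06 kJ/h
|Q| = 1556.7 kW = 1.5567 MW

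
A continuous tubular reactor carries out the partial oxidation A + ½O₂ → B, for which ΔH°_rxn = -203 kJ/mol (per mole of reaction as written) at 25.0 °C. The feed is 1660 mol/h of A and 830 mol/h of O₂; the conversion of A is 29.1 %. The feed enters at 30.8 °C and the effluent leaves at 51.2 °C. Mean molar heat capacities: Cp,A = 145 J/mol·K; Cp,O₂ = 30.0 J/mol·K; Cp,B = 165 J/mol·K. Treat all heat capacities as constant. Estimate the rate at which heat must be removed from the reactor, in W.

Q_out = 25700 W

Extent of reaction ξ = 0.291 × 1660 = 483.06 mol/h
Reaction term: ξ·ΔH°_rxn = 483.06 × -203 = -98061 kJ/h
Sensible, feed 30.8→25 °C: -1540.5 kJ/h
Outlet flows (mol/h): A 1176.9, O₂ 588.47, B 483.06
Sensible, products 25→51.2 °C: 7022 kJ/h
Q = ΔH = -92580 kJ/h = -25.717 kW
Heat removed = 25717 W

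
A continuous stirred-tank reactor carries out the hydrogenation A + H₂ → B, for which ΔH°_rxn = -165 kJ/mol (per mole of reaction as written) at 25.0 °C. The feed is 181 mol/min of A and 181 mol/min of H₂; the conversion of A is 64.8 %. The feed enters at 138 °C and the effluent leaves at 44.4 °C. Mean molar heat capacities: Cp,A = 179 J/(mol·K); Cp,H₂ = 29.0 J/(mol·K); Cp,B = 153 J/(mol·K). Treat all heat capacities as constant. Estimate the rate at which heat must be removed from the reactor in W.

Extent of reaction ξ = 0.648 × 181 = 117.29 mol/min
Reaction term: ξ·ΔH°_rxn = 117.29 × -165 = -19353 kJ/min
Sensible, feed 138→25 °C: -4254.2 kJ/min
Outlet flows (mol/min): A 63.712, H₂ 63.712, B 117.29
Sensible, products 25→44.4 °C: 605.22 kJ/min
Q = ΔH = -23002 kJ/min = -383.36 kW
Heat removed = 383360 W

Q_out = 383000 W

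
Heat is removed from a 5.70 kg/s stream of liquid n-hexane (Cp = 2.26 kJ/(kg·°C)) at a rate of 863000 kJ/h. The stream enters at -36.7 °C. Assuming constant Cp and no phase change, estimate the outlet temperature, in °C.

Q = 863000 kJ/h = 239.72 kJ/s
ΔT = Q/(ṁ·Cp) = 239.72/(5.70×2.26) = 18.609 K
T_out = -36.7 − 18.609 = -55.309 °C

T_out = -55.3 °C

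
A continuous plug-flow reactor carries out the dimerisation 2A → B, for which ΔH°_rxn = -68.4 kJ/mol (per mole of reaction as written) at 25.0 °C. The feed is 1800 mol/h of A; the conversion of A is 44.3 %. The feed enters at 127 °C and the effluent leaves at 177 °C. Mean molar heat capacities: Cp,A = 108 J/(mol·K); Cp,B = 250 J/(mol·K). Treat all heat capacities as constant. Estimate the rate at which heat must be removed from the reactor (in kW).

Extent of reaction ξ = 0.443 × 1800 / 2 = 398.7 mol/h
Reaction term: ξ·ΔH°_rxn = 398.7 × -68.4 = -27271 kJ/h
Sensible, feed 127→25 °C: -19829 kJ/h
Outlet flows (mol/h): A 1002.6, B 398.7
Sensible, products 25→177 °C: 31609 kJ/h
Q = ΔH = -15491 kJ/h = -4.3029 kW
Heat removed = 4.3029 kW

Q_out = 4.30 kW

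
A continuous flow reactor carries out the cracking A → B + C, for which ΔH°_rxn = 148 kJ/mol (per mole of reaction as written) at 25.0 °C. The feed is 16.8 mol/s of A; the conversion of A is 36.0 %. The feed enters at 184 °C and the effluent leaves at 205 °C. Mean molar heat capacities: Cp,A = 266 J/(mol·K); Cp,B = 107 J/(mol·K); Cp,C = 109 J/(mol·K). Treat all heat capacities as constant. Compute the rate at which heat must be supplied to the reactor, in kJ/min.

Extent of reaction ξ = 0.360 × 16.8 = 6.048 mol/s
Reaction term: ξ·ΔH°_rxn = 6.048 × 148 = 895.1 kJ/s
Sensible, feed 184→25 °C: -710.54 kJ/s
Outlet flows (mol/s): A 10.752, B 6.048, C 6.048
Sensible, products 25→205 °C: 749.95 kJ/s
Q = ΔH = 934.52 kJ/s = 934.52 kW
Heat supplied = 56071 kJ/min

Q_in = 56100 kJ/min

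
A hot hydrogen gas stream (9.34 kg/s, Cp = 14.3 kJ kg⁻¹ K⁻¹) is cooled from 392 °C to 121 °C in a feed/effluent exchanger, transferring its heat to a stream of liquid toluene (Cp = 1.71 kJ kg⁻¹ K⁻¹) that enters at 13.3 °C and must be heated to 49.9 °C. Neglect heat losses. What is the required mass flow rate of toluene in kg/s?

ṁ_c = 578 kg/s

Heat released by hot stream: Q = 9.34 × 14.3 × (392 − 121) = 36195 kJ/s
Energy balance on cold side (adiabatic exchanger): Q = ṁ_c·Cp_c·(T_c,out − T_c,in)
ṁ_c = 36195 / [1.71 × (49.9 − 13.3)] = 578.33 kg/s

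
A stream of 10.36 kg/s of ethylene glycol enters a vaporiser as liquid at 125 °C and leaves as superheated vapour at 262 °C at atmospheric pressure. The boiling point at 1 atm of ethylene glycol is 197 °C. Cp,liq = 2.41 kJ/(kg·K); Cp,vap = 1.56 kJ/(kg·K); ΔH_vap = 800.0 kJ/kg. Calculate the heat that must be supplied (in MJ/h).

Q = 40100 MJ/h

liquid 125→197 °C: 173.52 kJ/kg
vaporisation at 197 °C: 800 kJ/kg
vapour 197→262 °C: 101.4 kJ/kg
Δh = 173.52 + 800 + 101.4 = 1074.9 kJ/kg
Q = ṁ·Δh = 10.36 kg/s × 1074.9 kJ/kg = 11136 kJ/s
|Q| = 11136 kW = 40090 MJ/h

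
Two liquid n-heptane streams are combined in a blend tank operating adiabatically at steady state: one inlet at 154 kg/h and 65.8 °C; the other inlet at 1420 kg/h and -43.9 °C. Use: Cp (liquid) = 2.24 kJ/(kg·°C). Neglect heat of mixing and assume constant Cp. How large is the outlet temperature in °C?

Adiabatic, steady state ⇒ Σ ṁᵢCp,ᵢ(T_out − Tᵢ) = 0
Σ ṁᵢCp,ᵢTᵢ = 154×2.24×65.8 + 1420×2.24×-43.9 = -116940
Σ ṁᵢCp,ᵢ = 154×2.24 + 1420×2.24 = 3525.8
T_out = -116940 / 3525.8 = -33.167 °C

T_out = -33.2 °C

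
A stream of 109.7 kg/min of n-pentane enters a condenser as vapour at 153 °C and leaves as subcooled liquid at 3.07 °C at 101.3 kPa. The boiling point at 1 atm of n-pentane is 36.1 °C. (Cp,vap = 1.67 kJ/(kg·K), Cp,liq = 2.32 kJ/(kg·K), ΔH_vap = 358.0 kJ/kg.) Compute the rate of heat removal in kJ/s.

Q_c = 1150 kJ/s

vapour 153→36.1 °C: -195.22 kJ/kg
condensation at 36.1 °C: -358 kJ/kg
liquid 36.1→3.07 °C: -76.63 kJ/kg
Δh = -195.22 + -358 + -76.63 = -629.85 kJ/kg
Q = ṁ·Δh = 109.7 kg/min × -629.85 kJ/kg = -69095 kJ/min
|Q| = 1151.6 kW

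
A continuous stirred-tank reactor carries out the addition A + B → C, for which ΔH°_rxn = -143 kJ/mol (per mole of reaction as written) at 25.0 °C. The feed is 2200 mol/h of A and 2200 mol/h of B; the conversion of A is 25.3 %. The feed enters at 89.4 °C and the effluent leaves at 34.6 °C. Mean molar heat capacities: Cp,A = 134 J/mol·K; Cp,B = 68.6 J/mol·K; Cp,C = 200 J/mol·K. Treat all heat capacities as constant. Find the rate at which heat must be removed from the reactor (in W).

Q_out = 28900 W

Extent of reaction ξ = 0.253 × 2200 = 556.6 mol/h
Reaction term: ξ·ΔH°_rxn = 556.6 × -143 = -79594 kJ/h
Sensible, feed 89.4→25 °C: -28704 kJ/h
Outlet flows (mol/h): A 1643.4, B 1643.4, C 556.6
Sensible, products 25→34.6 °C: 4265 kJ/h
Q = ΔH = -104030 kJ/h = -28.898 kW
Heat removed = 28898 W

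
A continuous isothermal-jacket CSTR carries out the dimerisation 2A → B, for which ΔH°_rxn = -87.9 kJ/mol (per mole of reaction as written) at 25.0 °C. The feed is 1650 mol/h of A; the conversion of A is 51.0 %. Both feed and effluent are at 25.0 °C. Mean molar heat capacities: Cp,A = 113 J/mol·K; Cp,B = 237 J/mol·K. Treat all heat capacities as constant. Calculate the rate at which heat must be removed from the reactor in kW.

Extent of reaction ξ = 0.510 × 1650 / 2 = 420.75 mol/h
Reaction term: ξ·ΔH°_rxn = 420.75 × -87.9 = -36984 kJ/h
Q = ΔH = -36984 kJ/h = -10.273 kW
Heat removed = 10.273 kW

Q_out = 10.3 kW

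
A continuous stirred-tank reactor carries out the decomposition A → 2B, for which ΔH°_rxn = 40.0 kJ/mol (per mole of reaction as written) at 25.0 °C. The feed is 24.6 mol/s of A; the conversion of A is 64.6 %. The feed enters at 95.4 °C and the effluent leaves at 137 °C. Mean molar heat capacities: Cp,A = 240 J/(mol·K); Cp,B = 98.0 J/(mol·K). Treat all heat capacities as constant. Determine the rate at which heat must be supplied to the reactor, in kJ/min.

Q_in = 48200 kJ/min

Extent of reaction ξ = 0.646 × 24.6 = 15.892 mol/s
Reaction term: ξ·ΔH°_rxn = 15.892 × 40.0 = 635.66 kJ/s
Sensible, feed 95.4→25 °C: -415.64 kJ/s
Outlet flows (mol/s): A 8.7084, B 31.783
Sensible, products 25→137 °C: 582.93 kJ/s
Q = ΔH = 802.96 kJ/s = 802.96 kW
Heat supplied = 48177 kJ/min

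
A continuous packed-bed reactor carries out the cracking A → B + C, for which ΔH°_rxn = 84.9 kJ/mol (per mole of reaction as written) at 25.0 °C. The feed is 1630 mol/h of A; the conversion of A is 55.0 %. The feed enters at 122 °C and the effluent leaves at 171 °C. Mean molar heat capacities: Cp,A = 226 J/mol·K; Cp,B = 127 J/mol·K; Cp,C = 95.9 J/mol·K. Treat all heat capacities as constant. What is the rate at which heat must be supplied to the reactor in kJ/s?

Extent of reaction ξ = 0.550 × 1630 = 896.5 mol/h
Reaction term: ξ·ΔH°_rxn = 896.5 × 84.9 = 76113 kJ/h
Sensible, feed 122→25 °C: -35733 kJ/h
Outlet flows (mol/h): A 733.5, B 896.5, C 896.5
Sensible, products 25→171 °C: 53378 kJ/h
Q = ΔH = 93758 kJ/h = 26.044 kW
Heat supplied = 26.044 kJ/s

Q_in = 26.0 kJ/s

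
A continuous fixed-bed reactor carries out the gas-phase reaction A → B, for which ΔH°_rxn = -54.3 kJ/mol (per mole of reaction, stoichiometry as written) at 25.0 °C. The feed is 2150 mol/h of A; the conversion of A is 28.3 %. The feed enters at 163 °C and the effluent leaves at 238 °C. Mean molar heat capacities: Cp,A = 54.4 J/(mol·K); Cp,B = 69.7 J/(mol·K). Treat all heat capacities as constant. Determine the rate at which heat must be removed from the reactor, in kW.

Extent of reaction ξ = 0.283 × 2150 = 608.45 mol/h
Reaction term: ξ·ΔH°_rxn = 608.45 × -54.3 = -33039 kJ/h
Sensible, feed 163→25 °C: -16140 kJ/h
Outlet flows (mol/h): A 1541.6, B 608.45
Sensible, products 25→238 °C: 26895 kJ/h
Q = ΔH = -22284 kJ/h = -6.19 kW
Heat removed = 6.19 kW

Q_out = 6.19 kW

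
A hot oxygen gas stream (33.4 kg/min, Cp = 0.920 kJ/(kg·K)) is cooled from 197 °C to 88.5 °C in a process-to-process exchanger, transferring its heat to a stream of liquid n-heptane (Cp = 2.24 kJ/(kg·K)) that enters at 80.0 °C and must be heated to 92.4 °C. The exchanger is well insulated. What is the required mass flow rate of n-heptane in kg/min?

Heat released by hot stream: Q = 33.4 × 0.920 × (197 − 88.5) = 3334 kJ/min
Energy balance on cold side (adiabatic exchanger): Q = ṁ_c·Cp_c·(T_c,out − T_c,in)
ṁ_c = 3334 / [2.24 × (92.4 − 80.0)] = 120.03 kg/min

ṁ_c = 120 kg/min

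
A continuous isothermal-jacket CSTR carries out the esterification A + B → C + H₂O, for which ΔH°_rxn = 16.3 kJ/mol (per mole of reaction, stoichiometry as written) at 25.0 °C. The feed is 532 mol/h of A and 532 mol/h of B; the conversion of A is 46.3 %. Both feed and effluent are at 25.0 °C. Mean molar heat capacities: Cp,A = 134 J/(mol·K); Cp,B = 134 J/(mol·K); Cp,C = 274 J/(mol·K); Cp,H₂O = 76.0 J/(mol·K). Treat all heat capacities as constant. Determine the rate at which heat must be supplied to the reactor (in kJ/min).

Extent of reaction ξ = 0.463 × 532 = 246.32 mol/h
Reaction term: ξ·ΔH°_rxn = 246.32 × 16.3 = 4015 kJ/h
Q = ΔH = 4015 kJ/h = 1.1153 kW
Heat supplied = 66.916 kJ/min

Q_in = 66.9 kJ/min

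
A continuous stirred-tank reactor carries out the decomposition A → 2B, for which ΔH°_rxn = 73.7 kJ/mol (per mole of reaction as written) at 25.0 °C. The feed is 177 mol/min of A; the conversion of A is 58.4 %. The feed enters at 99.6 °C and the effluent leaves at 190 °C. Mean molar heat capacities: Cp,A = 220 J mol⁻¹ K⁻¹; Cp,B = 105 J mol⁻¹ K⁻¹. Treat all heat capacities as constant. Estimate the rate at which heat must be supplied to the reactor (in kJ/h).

Extent of reaction ξ = 0.584 × 177 = 103.37 mol/min
Reaction term: ξ·ΔH°_rxn = 103.37 × 73.7 = 7618.2 kJ/min
Sensible, feed 99.6→25 °C: -2904.9 kJ/min
Outlet flows (mol/min): A 73.632, B 206.74
Sensible, products 25→190 °C: 6254.5 kJ/min
Q = ΔH = 10968 kJ/min = 182.8 kW
Heat supplied = 658070 kJ/h

Q_in = 658000 kJ/h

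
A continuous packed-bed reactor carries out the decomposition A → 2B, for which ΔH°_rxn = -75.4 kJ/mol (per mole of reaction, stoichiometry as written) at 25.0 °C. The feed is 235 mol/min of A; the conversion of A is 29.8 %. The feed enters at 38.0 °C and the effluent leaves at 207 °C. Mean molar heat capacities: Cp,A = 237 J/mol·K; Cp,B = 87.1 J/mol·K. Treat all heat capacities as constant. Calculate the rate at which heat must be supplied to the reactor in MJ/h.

Extent of reaction ξ = 0.298 × 235 = 70.03 mol/min
Reaction term: ξ·ΔH°_rxn = 70.03 × -75.4 = -5280.3 kJ/min
Sensible, feed 38.0→25 °C: -724.03 kJ/min
Outlet flows (mol/min): A 164.97, B 140.06
Sensible, products 25→207 °C: 9336.1 kJ/min
Q = ΔH = 3331.8 kJ/min = 55.53 kW
Heat supplied = 199.91 MJ/h

Q_in = 200 MJ/h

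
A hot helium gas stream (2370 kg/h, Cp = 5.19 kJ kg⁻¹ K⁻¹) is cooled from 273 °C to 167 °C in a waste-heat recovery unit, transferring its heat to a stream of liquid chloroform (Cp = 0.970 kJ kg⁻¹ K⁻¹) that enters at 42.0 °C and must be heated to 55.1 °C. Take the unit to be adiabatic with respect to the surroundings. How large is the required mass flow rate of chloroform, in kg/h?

Heat released by hot stream: Q = 2370 × 5.19 × (273 − 167) = 1.3038e+06 kJ/h
Energy balance on cold side (adiabatic exchanger): Q = ṁ_c·Cp_c·(T_c,out − T_c,in)
ṁ_c = 1.3038e+06 / [0.970 × (55.1 − 42.0)] = 102610 kg/h

ṁ_c = 103000 kg/h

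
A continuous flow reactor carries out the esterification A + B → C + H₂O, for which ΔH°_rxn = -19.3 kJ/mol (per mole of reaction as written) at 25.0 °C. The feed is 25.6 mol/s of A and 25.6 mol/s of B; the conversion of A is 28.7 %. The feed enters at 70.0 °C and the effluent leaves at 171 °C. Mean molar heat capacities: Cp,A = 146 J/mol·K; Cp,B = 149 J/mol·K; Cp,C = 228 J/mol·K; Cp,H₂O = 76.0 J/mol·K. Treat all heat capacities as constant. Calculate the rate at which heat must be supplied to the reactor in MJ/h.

Extent of reaction ξ = 0.287 × 25.6 = 7.3472 mol/s
Reaction term: ξ·ΔH°_rxn = 7.3472 × -19.3 = -141.8 kJ/s
Sensible, feed 70.0→25 °C: -339.84 kJ/s
Outlet flows (mol/s): A 18.253, B 18.253, C 7.3472, H₂O 7.3472
Sensible, products 25→171 °C: 1112.2 kJ/s
Q = ΔH = 630.61 kJ/s = 630.61 kW
Heat supplied = 2270.2 MJ/h

Q_in = 2270 MJ/h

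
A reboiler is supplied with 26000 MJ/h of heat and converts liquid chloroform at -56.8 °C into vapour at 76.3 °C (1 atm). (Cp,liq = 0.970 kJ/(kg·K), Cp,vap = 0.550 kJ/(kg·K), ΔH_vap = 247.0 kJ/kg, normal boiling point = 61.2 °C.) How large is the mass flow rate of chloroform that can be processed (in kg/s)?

Δh = 0.970×(61.2−-56.8) + 247.0 + 0.550×(76.3−61.2) = 369.76 kJ/kg
Q = 26000 MJ/h = 7222.2 kJ/s = 7222.2 kJ/s
ṁ = Q/Δh = 7222.2 / 369.76 = 19.532 kg/s

ṁ = 19.5 kg/s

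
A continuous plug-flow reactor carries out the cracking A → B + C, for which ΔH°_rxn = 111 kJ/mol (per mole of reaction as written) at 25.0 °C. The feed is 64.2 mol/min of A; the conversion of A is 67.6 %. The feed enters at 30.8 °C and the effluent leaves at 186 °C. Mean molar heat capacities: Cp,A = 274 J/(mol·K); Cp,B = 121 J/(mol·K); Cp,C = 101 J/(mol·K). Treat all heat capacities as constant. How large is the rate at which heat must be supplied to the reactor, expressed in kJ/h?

Extent of reaction ξ = 0.676 × 64.2 = 43.399 mol/min
Reaction term: ξ·ΔH°_rxn = 43.399 × 111 = 4817.3 kJ/min
Sensible, feed 30.8→25 °C: -102.03 kJ/min
Outlet flows (mol/min): A 20.801, B 43.399, C 43.399
Sensible, products 25→186 °C: 2468.8 kJ/min
Q = ΔH = 7184.1 kJ/min = 119.73 kW
Heat supplied = 431040 kJ/h

Q_in = 431000 kJ/h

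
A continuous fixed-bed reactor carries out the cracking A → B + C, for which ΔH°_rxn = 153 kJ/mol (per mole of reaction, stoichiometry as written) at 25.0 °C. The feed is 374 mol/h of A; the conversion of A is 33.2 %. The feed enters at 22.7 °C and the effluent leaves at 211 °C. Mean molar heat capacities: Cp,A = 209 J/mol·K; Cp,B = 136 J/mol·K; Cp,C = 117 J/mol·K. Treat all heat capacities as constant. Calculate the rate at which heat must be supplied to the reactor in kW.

Extent of reaction ξ = 0.332 × 374 = 124.17 mol/h
Reaction term: ξ·ΔH°_rxn = 124.17 × 153 = 18998 kJ/h
Sensible, feed 22.7→25 °C: 179.78 kJ/h
Outlet flows (mol/h): A 249.83, B 124.17, C 124.17
Sensible, products 25→211 °C: 15555 kJ/h
Q = ΔH = 34733 kJ/h = 9.6479 kW
Heat supplied = 9.6479 kW

Q_in = 9.65 kW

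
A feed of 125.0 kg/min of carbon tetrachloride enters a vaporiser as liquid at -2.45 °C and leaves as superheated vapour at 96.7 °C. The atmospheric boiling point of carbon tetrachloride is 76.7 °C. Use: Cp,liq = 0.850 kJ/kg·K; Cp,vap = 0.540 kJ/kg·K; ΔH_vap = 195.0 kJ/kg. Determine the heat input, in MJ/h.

liquid -2.45→76.7 °C: 67.278 kJ/kg
vaporisation at 76.7 °C: 195 kJ/kg
vapour 76.7→96.7 °C: 10.8 kJ/kg
Δh = 67.278 + 195 + 10.8 = 273.08 kJ/kg
Q = ṁ·Δh = 125.0 kg/min × 273.08 kJ/kg = 34135 kJ/min
|Q| = 568.91 kW = 2048.1 MJ/h

Q = 2050 MJ/h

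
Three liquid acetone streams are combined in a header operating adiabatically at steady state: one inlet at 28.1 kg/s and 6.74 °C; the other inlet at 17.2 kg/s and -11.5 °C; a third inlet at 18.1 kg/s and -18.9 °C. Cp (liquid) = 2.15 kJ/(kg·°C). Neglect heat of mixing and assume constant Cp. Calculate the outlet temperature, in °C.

Adiabatic, steady state ⇒ Σ ṁᵢCp,ᵢ(T_out − Tᵢ) = 0
T_out = Σ ṁᵢCp,ᵢTᵢ / Σ ṁᵢCp,ᵢ
      = -753.57 / 136.31 = -5.5283 °C

T_out = -5.53 °C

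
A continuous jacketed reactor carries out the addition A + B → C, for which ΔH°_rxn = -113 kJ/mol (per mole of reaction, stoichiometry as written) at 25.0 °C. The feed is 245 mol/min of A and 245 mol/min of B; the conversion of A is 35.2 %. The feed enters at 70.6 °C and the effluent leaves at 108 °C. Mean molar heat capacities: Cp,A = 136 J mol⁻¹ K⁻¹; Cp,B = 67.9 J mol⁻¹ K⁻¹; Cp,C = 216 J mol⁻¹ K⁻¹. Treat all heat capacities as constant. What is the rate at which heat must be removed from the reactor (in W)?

Q_out = 130000 W

Extent of reaction ξ = 0.352 × 245 = 86.24 mol/min
Reaction term: ξ·ΔH°_rxn = 86.24 × -113 = -9745.1 kJ/min
Sensible, feed 70.6→25 °C: -2278 kJ/min
Outlet flows (mol/min): A 158.76, B 158.76, C 86.24
Sensible, products 25→108 °C: 4232.9 kJ/min
Q = ΔH = -7790.2 kJ/min = -129.84 kW
Heat removed = 129840 W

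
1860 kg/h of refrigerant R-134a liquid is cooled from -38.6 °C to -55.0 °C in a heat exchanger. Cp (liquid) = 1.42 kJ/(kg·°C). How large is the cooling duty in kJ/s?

Q = ṁ·Cp·ΔT = 1860 × 1.42 × (-55.0 − -38.6) = -43316 kJ/h
Converting: 43316 / 3600 s = 12.032 kW

Q_c = 12.0 kJ/s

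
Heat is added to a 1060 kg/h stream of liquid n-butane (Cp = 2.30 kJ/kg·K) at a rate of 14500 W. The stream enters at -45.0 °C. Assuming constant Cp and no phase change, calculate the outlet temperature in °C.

T_out = -23.6 °C

Q = 14500 W = 52200 kJ/h
ΔT = Q/(ṁ·Cp) = 52200/(1060×2.30) = 21.411 K
T_out = -45.0 + 21.411 = -23.589 °C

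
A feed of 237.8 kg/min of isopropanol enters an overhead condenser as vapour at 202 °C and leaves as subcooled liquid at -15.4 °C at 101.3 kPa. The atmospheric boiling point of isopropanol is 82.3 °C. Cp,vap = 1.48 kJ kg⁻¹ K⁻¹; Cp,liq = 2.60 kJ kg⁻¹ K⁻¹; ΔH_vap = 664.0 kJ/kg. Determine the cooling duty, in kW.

Q_c = 4340 kW

vapour 202→82.3 °C: -177.16 kJ/kg
condensation at 82.3 °C: -664 kJ/kg
liquid 82.3→-15.4 °C: -254.02 kJ/kg
Δh = -177.16 + -664 + -254.02 = -1095.2 kJ/kg
Q = ṁ·Δh = 237.8 kg/min × -1095.2 kJ/kg = -260430 kJ/min
|Q| = 4340.5 kW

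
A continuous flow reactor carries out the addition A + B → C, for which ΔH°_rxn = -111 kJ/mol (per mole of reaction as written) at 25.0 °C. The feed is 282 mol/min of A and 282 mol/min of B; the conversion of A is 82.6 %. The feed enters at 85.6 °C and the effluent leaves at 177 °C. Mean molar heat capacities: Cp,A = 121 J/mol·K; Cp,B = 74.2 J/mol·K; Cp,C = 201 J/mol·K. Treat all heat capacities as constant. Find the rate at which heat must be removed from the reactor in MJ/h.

Q_out = 1240 MJ/h

Extent of reaction ξ = 0.826 × 282 = 232.93 mol/min
Reaction term: ξ·ΔH°_rxn = 232.93 × -111 = -25855 kJ/min
Sensible, feed 85.6→25 °C: -3335.8 kJ/min
Outlet flows (mol/min): A 49.068, B 49.068, C 232.93
Sensible, products 25→177 °C: 8572.4 kJ/min
Q = ΔH = -20619 kJ/min = -343.65 kW
Heat removed = 1237.1 MJ/h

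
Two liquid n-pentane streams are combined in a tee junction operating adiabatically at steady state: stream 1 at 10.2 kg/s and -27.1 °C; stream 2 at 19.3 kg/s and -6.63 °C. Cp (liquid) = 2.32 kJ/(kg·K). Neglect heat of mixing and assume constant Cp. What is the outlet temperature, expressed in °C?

T_out = -13.7 °C

No heat crosses the boundary, so H_out = H_in.
T_out = Σ ṁᵢCp,ᵢTᵢ / Σ ṁᵢCp,ᵢ
      = -938.16 / 68.44 = -13.708 °C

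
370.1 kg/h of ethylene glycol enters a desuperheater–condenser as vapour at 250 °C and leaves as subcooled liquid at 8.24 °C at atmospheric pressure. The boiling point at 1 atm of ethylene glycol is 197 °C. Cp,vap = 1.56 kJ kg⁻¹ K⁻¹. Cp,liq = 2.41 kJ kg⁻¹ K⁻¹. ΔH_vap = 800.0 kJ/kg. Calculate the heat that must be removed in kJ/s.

vapour 250→197 °C: -82.68 kJ/kg
condensation at 197 °C: -800 kJ/kg
liquid 197→8.24 °C: -454.91 kJ/kg
Δh = -82.68 + -800 + -454.91 = -1337.6 kJ/kg
Q = ṁ·Δh = 370.1 kg/h × -1337.6 kJ/kg = -495040 kJ/h
|Q| = 137.51 kW

Q_c = 138 kJ/s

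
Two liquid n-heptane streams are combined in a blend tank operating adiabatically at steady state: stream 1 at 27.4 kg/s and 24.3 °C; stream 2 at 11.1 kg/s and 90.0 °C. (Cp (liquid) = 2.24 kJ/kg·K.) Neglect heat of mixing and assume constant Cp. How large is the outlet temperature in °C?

T_out = 43.2 °C

Adiabatic, steady state ⇒ Σ ṁᵢCp,ᵢ(T_out − Tᵢ) = 0
T_out = Σ ṁᵢCp,ᵢTᵢ / Σ ṁᵢCp,ᵢ
      = 3729.2 / 86.24 = 43.242 °C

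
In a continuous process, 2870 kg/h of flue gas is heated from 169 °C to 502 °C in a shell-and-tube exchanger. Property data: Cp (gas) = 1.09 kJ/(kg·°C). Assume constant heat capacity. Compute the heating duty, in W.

Q = ṁ·Cp·ΔT = 2870 × 1.09 × (502 − 169) = 1.0417e+06 kJ/h
Converting: 1.0417e+06 / 3600 s = 289.37 kW
Heating duty = 289370 W

Q = 289000 W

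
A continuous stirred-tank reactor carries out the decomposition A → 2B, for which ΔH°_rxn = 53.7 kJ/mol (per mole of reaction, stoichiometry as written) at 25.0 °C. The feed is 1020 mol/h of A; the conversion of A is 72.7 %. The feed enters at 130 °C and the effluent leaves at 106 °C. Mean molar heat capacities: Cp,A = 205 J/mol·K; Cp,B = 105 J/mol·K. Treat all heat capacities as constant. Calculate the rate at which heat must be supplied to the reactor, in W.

Extent of reaction ξ = 0.727 × 1020 = 741.54 mol/h
Reaction term: ξ·ΔH°_rxn = 741.54 × 53.7 = 39821 kJ/h
Sensible, feed 130→25 °C: -21956 kJ/h
Outlet flows (mol/h): A 278.46, B 1483.1
Sensible, products 25→106 °C: 17237 kJ/h
Q = ΔH = 35103 kJ/h = 9.7507 kW
Heat supplied = 9750.7 W

Q_in = 9750 W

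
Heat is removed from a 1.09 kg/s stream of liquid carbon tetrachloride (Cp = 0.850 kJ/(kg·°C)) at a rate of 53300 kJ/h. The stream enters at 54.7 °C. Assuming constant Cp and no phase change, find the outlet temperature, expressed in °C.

T_out = 38.7 °C

Q = 53300 kJ/h = 14.806 kJ/s
ΔT = Q/(ṁ·Cp) = 14.806/(1.09×0.850) = 15.98 K
T_out = 54.7 − 15.98 = 38.72 °C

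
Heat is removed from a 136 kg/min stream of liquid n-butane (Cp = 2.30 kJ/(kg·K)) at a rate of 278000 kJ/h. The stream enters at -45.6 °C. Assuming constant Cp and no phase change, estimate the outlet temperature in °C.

Q = 278000 kJ/h = 4633.3 kJ/min
ΔT = Q/(ṁ·Cp) = 4633.3/(136×2.30) = 14.812 K
T_out = -45.6 − 14.812 = -60.412 °C

T_out = -60.4 °C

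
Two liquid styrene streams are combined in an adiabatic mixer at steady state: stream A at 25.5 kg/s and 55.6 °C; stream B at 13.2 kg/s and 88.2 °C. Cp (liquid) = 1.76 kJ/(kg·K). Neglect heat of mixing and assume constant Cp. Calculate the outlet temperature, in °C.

T_out = 66.7 °C

Energy balance with Q = 0: Σ ṁᵢCp,ᵢ(T_out − Tᵢ) = 0
T_out = Σ ṁᵢCp,ᵢTᵢ / Σ ṁᵢCp,ᵢ
      = 4544.4 / 68.112 = 66.719 °C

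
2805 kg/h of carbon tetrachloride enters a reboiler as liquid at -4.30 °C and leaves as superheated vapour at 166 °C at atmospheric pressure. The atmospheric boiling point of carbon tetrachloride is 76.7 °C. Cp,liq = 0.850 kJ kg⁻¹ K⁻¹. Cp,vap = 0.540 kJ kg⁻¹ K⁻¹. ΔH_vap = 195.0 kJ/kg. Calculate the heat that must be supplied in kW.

Q = 243 kW

liquid -4.30→76.7 °C: 68.85 kJ/kg
vaporisation at 76.7 °C: 195 kJ/kg
vapour 76.7→166 °C: 48.222 kJ/kg
Δh = 68.85 + 195 + 48.222 = 312.07 kJ/kg
Q = ṁ·Δh = 2805 kg/h × 312.07 kJ/kg = 875360 kJ/h
|Q| = 243.16 kW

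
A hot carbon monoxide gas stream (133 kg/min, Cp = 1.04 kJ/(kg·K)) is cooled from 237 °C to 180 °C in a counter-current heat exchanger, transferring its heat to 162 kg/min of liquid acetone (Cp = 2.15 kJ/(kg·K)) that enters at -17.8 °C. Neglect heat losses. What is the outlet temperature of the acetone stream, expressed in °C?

T_c,out = 4.84 °C

Heat released by hot stream: Q = 133 × 1.04 × (237 − 180) = 7884.2 kJ/min
Energy balance on cold side (adiabatic exchanger): Q = ṁ_c·Cp_c·(T_c,out − T_c,in)
T_c,out = -17.8 + 7884.2/(162 × 2.15) = 4.8363 °C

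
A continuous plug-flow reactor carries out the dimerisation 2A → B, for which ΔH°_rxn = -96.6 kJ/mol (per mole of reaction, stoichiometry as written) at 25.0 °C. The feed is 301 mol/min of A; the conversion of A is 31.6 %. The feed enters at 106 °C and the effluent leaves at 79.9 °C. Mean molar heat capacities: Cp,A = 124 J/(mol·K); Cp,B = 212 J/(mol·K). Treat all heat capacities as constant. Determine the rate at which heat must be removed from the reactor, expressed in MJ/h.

Extent of reaction ξ = 0.316 × 301 / 2 = 47.558 mol/min
Reaction term: ξ·ΔH°_rxn = 47.558 × -96.6 = -4594.1 kJ/min
Sensible, feed 106→25 °C: -3023.2 kJ/min
Outlet flows (mol/min): A 205.88, B 47.558
Sensible, products 25→79.9 °C: 1955.1 kJ/min
Q = ΔH = -5662.3 kJ/min = -94.371 kW
Heat removed = 339.74 MJ/h

Q_out = 340 MJ/h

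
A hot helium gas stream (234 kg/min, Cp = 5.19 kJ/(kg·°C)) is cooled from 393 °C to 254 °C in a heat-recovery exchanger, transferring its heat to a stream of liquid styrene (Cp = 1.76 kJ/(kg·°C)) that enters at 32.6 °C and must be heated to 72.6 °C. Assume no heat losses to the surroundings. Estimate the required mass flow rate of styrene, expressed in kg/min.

Heat released by hot stream: Q = 234 × 5.19 × (393 − 254) = 168810 kJ/min
Energy balance on cold side (adiabatic exchanger): Q = ṁ_c·Cp_c·(T_c,out − T_c,in)
ṁ_c = 168810 / [1.76 × (72.6 − 32.6)] = 2397.9 kg/min

ṁ_c = 2400 kg/min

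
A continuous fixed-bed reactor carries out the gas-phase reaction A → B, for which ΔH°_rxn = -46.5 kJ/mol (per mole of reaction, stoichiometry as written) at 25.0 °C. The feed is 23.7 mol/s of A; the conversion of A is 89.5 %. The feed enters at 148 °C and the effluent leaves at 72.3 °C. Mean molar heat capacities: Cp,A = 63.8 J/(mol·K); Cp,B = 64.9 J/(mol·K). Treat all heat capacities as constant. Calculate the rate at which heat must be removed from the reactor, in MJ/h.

Extent of reaction ξ = 0.895 × 23.7 = 21.212 mol/s
Reaction term: ξ·ΔH°_rxn = 21.212 × -46.5 = -986.33 kJ/s
Sensible, feed 148→25 °C: -185.98 kJ/s
Outlet flows (mol/s): A 2.4885, B 21.212
Sensible, products 25→72.3 °C: 72.624 kJ/s
Q = ΔH = -1099.7 kJ/s = -1099.7 kW
Heat removed = 3958.9 MJ/h

Q_out = 3960 MJ/h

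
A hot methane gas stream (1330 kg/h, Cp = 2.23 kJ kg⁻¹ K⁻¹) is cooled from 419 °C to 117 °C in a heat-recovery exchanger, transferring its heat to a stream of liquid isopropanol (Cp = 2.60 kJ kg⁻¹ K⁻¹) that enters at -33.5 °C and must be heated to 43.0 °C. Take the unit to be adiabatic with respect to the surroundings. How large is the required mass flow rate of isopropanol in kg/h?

Heat released by hot stream: Q = 1330 × 2.23 × (419 − 117) = 895700 kJ/h
Energy balance on cold side (adiabatic exchanger): Q = ṁ_c·Cp_c·(T_c,out − T_c,in)
ṁ_c = 895700 / [2.60 × (43.0 − -33.5)] = 4503.3 kg/h

ṁ_c = 4500 kg/h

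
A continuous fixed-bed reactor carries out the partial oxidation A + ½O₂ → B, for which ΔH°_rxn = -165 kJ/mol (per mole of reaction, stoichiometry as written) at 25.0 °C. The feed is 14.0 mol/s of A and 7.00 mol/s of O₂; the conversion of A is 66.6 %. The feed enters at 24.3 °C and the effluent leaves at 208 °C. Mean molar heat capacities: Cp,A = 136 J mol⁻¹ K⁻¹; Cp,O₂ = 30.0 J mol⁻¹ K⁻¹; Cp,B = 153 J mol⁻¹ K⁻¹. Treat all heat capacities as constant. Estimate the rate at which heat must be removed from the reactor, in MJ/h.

Extent of reaction ξ = 0.666 × 14.0 = 9.324 mol/s
Reaction term: ξ·ΔH°_rxn = 9.324 × -165 = -1538.5 kJ/s
Sensible, feed 24.3→25 °C: 1.4798 kJ/s
Outlet flows (mol/s): A 4.676, O₂ 2.338, B 9.324
Sensible, products 25→208 °C: 390.27 kJ/s
Q = ΔH = -1146.7 kJ/s = -1146.7 kW
Heat removed = 4128.1 MJ/h

Q_out = 4130 MJ/h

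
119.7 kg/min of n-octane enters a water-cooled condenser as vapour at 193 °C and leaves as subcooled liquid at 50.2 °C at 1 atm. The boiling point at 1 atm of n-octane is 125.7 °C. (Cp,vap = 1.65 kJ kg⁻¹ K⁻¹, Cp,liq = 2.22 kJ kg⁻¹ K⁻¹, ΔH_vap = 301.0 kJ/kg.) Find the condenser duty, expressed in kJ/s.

vapour 193→125.7 °C: -111.04 kJ/kg
condensation at 125.7 °C: -301 kJ/kg
liquid 125.7→50.2 °C: -167.61 kJ/kg
Δh = -111.04 + -301 + -167.61 = -579.65 kJ/kg
Q = ṁ·Δh = 119.7 kg/min × -579.65 kJ/kg = -69385 kJ/min
|Q| = 1156.4 kW

Q_c = 1160 kJ/s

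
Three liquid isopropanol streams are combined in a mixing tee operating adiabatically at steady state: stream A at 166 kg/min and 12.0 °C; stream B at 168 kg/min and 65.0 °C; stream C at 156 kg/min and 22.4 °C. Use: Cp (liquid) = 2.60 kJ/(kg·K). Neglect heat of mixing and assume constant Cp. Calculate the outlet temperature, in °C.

Energy balance with Q = 0: Σ ṁᵢCp,ᵢ(T_out − Tᵢ) = 0
Σ ṁᵢCp,ᵢTᵢ = 166×2.60×12.0 + 168×2.60×65.0 + 156×2.60×22.4 = 42657
Σ ṁᵢCp,ᵢ = 166×2.60 + 168×2.60 + 156×2.60 = 1274
T_out = 42657 / 1274 = 33.482 °C

T_out = 33.5 °C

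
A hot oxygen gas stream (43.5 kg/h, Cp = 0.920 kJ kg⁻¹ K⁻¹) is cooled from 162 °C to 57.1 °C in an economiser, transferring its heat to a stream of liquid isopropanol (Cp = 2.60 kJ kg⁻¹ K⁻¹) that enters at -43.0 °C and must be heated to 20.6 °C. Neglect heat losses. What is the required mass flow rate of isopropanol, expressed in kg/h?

ṁ_c = 25.4 kg/h

Heat released by hot stream: Q = 43.5 × 0.920 × (162 − 57.1) = 4198.1 kJ/h
Energy balance on cold side (adiabatic exchanger): Q = ṁ_c·Cp_c·(T_c,out − T_c,in)
ṁ_c = 4198.1 / [2.60 × (20.6 − -43.0)] = 25.388 kg/h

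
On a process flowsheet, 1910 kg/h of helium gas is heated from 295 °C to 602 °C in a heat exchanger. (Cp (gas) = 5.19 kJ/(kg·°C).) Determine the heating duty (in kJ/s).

Q = 845 kJ/s

Q = ṁ·Cp·ΔT = 1910 × 5.19 × (602 − 295) = 3.0433e+06 kJ/h
Converting: 3.0433e+06 / 3600 s = 845.35 kW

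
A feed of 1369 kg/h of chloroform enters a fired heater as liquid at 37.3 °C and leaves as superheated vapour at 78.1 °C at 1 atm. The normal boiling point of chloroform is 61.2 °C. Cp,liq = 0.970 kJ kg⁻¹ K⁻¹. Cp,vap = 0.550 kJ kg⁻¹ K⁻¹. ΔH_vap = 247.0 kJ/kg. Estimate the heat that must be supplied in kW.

liquid 37.3→61.2 °C: 23.183 kJ/kg
vaporisation at 61.2 °C: 247 kJ/kg
vapour 61.2→78.1 °C: 9.295 kJ/kg
Δh = 23.183 + 247 + 9.295 = 279.48 kJ/kg
Q = ṁ·Δh = 1369 kg/h × 279.48 kJ/kg = 382610 kJ/h
|Q| = 106.28 kW

Q = 106 kW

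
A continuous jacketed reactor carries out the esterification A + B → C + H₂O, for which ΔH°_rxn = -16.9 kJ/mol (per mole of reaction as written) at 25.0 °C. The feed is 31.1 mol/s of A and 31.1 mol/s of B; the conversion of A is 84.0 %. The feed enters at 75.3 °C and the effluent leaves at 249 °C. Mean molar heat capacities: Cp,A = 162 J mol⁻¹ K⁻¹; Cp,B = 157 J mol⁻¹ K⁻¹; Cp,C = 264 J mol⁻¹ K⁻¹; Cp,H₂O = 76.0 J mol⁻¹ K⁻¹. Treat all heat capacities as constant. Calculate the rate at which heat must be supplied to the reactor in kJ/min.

Extent of reaction ξ = 0.840 × 31.1 = 26.124 mol/s
Reaction term: ξ·ΔH°_rxn = 26.124 × -16.9 = -441.5 kJ/s
Sensible, feed 75.3→25 °C: -499.02 kJ/s
Outlet flows (mol/s): A 4.976, B 4.976, C 26.124, H₂O 26.124
Sensible, products 25→249 °C: 2345.2 kJ/s
Q = ΔH = 1404.7 kJ/s = 1404.7 kW
Heat supplied = 84279 kJ/min

Q_in = 84300 kJ/min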